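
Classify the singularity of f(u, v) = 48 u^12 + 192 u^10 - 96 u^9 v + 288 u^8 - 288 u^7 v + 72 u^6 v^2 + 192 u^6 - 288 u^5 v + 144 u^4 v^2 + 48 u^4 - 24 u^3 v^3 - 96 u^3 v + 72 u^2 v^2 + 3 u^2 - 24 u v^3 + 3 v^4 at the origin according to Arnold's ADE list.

A3

The Hessian of f at 0 is [[6, 0], [0, 0]] with rank 1, so corank 1. A Groebner basis of the Jacobian ideal J(f) in C{u,v} is {v^3, u}; counting standard monomials gives mu = 3. Corank 1: A-series; mu = 3 gives A_3.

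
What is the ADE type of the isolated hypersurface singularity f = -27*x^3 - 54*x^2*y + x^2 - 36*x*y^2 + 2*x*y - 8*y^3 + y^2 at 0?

A_2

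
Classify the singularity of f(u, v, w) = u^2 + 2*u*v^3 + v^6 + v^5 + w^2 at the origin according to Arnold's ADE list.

The Hessian of f at 0 is [[2, 0, 0], [0, 0, 0], [0, 0, 2]] with rank 2, so corank 1. A Groebner basis of the Jacobian ideal J(f) in C{u,v,w} is {u + v^3, u^2, u*v, w}; counting standard monomials gives mu = 4. Corank 1: A-series; mu = 4 gives A_4.

A_{4}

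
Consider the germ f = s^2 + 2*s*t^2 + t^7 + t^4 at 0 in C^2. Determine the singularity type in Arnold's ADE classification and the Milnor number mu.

Type A6, Milnor number mu = 6.

The Hessian of f at 0 has rank 1. Corank 1: A-series; mu = 6 gives A_6.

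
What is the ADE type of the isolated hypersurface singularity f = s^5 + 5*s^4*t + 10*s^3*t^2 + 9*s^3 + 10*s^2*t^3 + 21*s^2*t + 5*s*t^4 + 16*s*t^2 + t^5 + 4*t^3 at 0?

D6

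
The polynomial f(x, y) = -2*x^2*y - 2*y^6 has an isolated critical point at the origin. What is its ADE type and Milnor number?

Type D_{7}, Milnor number mu = 7.

The Hessian of f at 0 is [[0, 0], [0, 0]] with rank 0, so corank 2. A Groebner basis of the Jacobian ideal J(f) in C{x,y} is {x^2/6 + y^5, x^3, x*y}; counting standard monomials gives mu = 7. Corank 2; j^3 = -2*x^2*y has shape L^2 M (L != M), so D-series; mu = 7 gives D_7.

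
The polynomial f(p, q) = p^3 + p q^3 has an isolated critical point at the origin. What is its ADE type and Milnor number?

Type E_7, Milnor number mu = 7.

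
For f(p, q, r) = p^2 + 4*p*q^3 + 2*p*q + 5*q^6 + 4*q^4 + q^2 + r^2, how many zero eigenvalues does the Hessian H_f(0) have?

The Hessian at 0 is [[2, 2, 0], [2, 2, 0], [0, 0, 2]] of rank 2; hence corank 1.

1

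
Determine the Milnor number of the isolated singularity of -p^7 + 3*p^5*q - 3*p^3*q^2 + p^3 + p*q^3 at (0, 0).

7

The Hessian of f at 0 is [[0, 0], [0, 0]] with rank 0, so corank 2. A Groebner basis of the Jacobian ideal J(f) in C{p,q} is {p^3, p*q^2, 3*p^2 + q^3}; counting standard monomials gives mu = 7. Corank 2; j^3 = p^3 is a perfect cube, so E-series; the 4-jet and mu = 7 give E_7.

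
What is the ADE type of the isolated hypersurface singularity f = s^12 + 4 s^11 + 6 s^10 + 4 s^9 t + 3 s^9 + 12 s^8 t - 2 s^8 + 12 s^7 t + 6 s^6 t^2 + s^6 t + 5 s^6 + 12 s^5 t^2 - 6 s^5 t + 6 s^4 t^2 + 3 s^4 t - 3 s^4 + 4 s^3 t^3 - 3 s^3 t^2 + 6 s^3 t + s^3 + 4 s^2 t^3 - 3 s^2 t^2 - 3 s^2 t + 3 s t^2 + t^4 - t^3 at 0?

E_{6}

The Hessian of f at 0 is [[0, 0], [0, 0]] with rank 0, so corank 2. A Groebner basis of the Jacobian ideal J(f) in C{s,t} is {s^3 - 3*s^2/2 + 3*s*t - 3*t^2/2, s^2*t - s^2 + 2*s*t - t^2, -s^2/2 + s*t^2 + s*t - t^2/2, t^3}; counting standard monomials gives mu = 6. Corank 2; j^3 = (s - t)^3 is a perfect cube, so E-series; the 4-jet and mu = 6 give E_6.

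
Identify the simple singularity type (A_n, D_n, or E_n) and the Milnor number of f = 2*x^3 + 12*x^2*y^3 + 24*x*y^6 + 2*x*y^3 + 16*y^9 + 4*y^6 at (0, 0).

Type E_7, Milnor number mu = 7.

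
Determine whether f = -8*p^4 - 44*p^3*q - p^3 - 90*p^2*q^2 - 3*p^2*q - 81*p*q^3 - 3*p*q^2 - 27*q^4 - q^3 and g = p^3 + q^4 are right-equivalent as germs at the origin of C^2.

No.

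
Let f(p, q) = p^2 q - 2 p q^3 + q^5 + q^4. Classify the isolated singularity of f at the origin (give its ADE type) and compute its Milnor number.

Type D_{5}, Milnor number mu = 5.

The Hessian of f at 0 has rank 0. Corank 2; j^3 = p^2*q has shape L^2 M (L != M), so D-series; mu = 5 gives D_5.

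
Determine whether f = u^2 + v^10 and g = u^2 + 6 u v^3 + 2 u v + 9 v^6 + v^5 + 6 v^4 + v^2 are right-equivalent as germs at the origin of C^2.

The Hessian of f at 0 has rank 1. Corank 1: A-series; mu = 9 gives A_9. The Hessian of g at 0 has rank 1. Corank 1: A-series; mu = 4 gives A_4. f is A_9 but g is A_4, hence not right-equivalent.

No.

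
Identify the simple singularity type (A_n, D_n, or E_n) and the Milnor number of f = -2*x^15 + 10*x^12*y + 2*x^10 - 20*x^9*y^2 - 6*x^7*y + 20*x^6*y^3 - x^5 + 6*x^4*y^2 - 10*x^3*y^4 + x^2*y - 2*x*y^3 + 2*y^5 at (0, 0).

Type D_6, Milnor number mu = 6.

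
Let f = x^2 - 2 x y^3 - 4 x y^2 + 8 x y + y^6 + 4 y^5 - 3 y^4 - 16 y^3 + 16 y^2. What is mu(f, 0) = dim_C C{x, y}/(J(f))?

3

The Hessian of f at 0 is [[2, 8], [8, 32]] with rank 1, so corank 1. A Groebner basis of the Jacobian ideal J(f) in C{x,y} is {x^2 - 8*x - 32*y, x*y + 2*x + 8*y, -x/2 + y^2 - 2*y}; counting standard monomials gives mu = 3. Corank 1: A-series; mu = 3 gives A_3.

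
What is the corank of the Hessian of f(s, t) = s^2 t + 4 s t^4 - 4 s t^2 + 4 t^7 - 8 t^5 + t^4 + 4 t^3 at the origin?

2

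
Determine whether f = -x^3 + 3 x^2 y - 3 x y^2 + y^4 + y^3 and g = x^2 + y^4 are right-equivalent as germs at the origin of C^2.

No.

The Hessian of f at 0 has rank 0. Corank 2; j^3 = -(x - y)^3 is a perfect cube, so E-series; the 4-jet and mu = 6 give E_6. The Hessian of g at 0 has rank 1. Corank 1: A-series; mu = 3 gives A_3. f is E_6 but g is A_3, hence not right-equivalent.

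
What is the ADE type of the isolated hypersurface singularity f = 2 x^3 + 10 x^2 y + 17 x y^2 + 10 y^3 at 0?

The Hessian of f at 0 has rank 0. Corank 2; j^3 = (x + 2*y)*(2*x^2 + 6*x*y + 5*y^2) splits into three distinct lines over C (the quadratic factor has nonzero discriminant), so D_4.

D_{4}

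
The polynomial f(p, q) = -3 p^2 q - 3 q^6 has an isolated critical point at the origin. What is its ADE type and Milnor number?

The Hessian of f at 0 is [[0, 0], [0, 0]] with rank 0, so corank 2. A Groebner basis of the Jacobian ideal J(f) in C{p,q} is {p^2/6 + q^5, p^3, p*q}; counting standard monomials gives mu = 7. Corank 2; j^3 = -3*p^2*q has shape L^2 M (L != M), so D-series; mu = 7 gives D_7.

Type D_{7}, Milnor number mu = 7.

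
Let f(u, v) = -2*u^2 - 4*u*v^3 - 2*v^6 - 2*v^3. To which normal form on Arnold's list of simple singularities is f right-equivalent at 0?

A2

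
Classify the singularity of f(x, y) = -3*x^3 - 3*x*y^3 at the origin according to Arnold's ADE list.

E_{7}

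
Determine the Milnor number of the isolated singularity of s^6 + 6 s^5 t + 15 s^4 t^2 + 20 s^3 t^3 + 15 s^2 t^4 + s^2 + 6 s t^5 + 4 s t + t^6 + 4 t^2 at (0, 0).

The Hessian of f at 0 is [[2, 4], [4, 8]] with rank 1, so corank 1. A Groebner basis of the Jacobian ideal J(f) in C{s,t} is {t^5, s + 2*t}; counting standard monomials gives mu = 5. Corank 1: A-series; mu = 5 gives A_5.

5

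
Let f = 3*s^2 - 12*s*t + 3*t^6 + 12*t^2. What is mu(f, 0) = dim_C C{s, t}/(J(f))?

5

The Hessian of f at 0 has rank 1. Corank 1: A-series; mu = 5 gives A_5.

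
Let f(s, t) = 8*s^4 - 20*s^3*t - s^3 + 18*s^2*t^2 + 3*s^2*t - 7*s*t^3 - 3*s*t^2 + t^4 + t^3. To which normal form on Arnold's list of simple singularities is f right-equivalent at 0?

E_{7}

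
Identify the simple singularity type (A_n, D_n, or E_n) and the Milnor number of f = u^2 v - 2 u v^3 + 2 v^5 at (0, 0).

The Hessian of f at 0 has rank 0. Corank 2; j^3 = u^2*v has shape L^2 M (L != M), so D-series; mu = 6 gives D_6.

Type D6, Milnor number mu = 6.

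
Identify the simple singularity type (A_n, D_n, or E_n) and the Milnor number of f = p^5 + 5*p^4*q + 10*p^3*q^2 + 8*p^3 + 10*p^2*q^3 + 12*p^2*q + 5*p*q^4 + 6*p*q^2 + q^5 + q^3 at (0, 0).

Type E_{8}, Milnor number mu = 8.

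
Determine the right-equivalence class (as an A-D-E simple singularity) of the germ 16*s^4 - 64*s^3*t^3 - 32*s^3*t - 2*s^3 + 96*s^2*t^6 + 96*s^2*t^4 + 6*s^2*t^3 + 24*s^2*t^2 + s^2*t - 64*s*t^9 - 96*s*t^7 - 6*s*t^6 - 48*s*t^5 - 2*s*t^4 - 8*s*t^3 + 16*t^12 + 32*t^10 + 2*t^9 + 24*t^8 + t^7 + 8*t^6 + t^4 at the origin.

D_5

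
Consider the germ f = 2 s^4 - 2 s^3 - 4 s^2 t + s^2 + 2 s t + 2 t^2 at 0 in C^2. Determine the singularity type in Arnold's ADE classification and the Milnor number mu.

The Hessian of f at 0 has rank 2. Corank 0: nondegenerate Morse point, so A_1.

Type A_1, Milnor number mu = 1.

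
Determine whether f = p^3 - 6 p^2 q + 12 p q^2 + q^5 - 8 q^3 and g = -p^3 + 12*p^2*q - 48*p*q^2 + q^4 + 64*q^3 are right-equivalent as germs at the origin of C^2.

No.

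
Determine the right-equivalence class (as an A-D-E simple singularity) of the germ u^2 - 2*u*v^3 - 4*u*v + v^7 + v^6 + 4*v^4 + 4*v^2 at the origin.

The Hessian of f at 0 has rank 1. Corank 1: A-series; mu = 6 gives A_6.

A_6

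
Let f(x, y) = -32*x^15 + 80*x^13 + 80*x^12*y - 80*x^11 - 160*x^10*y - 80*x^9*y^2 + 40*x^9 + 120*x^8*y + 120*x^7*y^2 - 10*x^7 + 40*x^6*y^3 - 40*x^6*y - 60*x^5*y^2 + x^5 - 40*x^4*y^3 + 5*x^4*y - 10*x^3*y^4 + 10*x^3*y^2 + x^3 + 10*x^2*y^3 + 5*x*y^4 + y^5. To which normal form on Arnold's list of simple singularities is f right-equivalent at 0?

E8

The Hessian of f at 0 has rank 0. Corank 2; j^3 = x^3 is a perfect cube, so E-series; the 5-jet and mu = 8 give E_8.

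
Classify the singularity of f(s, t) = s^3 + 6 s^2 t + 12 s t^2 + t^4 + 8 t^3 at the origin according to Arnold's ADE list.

The Hessian of f at 0 is [[0, 0], [0, 0]] with rank 0, so corank 2. A Groebner basis of the Jacobian ideal J(f) in C{s,t} is {t^3, s^2 + 4*s*t + 4*t^2}; counting standard monomials gives mu = 6. Corank 2; j^3 = (s + 2*t)^3 is a perfect cube, so E-series; the 4-jet and mu = 6 give E_6.

E_{6}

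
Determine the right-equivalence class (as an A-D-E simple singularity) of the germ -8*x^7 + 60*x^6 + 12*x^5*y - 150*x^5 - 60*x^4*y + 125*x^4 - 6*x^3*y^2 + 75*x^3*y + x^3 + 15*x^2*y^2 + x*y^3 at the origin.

E7

The Hessian of f at 0 is [[0, 0], [0, 0]] with rank 0, so corank 2. A Groebner basis of the Jacobian ideal J(f) in C{x,y} is {3*x^2/25 + y^4 + y^3/25, x^3, x^2*y - x^2/25 - y^3/75, 2*x^2/5 + x*y^2 + 2*y^3/15}; counting standard monomials gives mu = 7. Corank 2; j^3 = x^3 is a perfect cube, so E-series; the 4-jet and mu = 7 give E_7.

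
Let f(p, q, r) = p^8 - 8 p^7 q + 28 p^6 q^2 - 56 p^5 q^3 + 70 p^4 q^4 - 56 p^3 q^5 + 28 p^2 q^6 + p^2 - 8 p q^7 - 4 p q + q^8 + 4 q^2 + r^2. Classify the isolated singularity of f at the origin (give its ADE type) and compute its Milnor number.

Type A7, Milnor number mu = 7.

The Hessian of f at 0 has rank 2. Corank 1: A-series; mu = 7 gives A_7.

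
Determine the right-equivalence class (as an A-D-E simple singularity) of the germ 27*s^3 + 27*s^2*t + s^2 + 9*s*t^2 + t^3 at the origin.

A_{2}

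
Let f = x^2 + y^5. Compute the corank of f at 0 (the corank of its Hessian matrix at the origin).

1

Hessian at 0 has rank 1.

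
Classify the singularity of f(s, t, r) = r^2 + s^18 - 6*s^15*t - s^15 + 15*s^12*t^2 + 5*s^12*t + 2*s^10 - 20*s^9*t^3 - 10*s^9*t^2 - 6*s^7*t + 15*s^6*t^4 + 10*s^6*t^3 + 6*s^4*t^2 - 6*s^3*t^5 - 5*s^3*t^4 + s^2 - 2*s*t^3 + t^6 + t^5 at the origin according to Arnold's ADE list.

A4

The Hessian of f at 0 is [[2, 0, 0], [0, 0, 0], [0, 0, 2]] with rank 2, so corank 1. A Groebner basis of the Jacobian ideal J(f) in C{s,t,r} is {-s + t^3, s^2, s*t, r}; counting standard monomials gives mu = 4. Corank 1: A-series; mu = 4 gives A_4.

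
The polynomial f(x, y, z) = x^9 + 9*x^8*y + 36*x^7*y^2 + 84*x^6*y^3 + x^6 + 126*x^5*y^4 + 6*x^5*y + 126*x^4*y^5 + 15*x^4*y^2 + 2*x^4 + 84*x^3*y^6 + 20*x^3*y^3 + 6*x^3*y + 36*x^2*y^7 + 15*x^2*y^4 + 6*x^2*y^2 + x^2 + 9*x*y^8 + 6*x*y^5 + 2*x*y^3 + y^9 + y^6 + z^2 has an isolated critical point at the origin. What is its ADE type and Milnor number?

The Hessian of f at 0 has rank 2. Corank 1: A-series; mu = 8 gives A_8.

Type A8, Milnor number mu = 8.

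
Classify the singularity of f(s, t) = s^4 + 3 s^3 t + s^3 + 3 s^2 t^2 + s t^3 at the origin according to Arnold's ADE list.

E_{7}

The Hessian of f at 0 is [[0, 0], [0, 0]] with rank 0, so corank 2. A Groebner basis of the Jacobian ideal J(f) in C{s,t} is {3*s^2 + t^4 + t^3, s^3, s^2*t - s^2 - t^3/3, 2*s^2 + s*t^2 + 2*t^3/3}; counting standard monomials gives mu = 7. Corank 2; j^3 = s^3 is a perfect cube, so E-series; the 4-jet and mu = 7 give E_7.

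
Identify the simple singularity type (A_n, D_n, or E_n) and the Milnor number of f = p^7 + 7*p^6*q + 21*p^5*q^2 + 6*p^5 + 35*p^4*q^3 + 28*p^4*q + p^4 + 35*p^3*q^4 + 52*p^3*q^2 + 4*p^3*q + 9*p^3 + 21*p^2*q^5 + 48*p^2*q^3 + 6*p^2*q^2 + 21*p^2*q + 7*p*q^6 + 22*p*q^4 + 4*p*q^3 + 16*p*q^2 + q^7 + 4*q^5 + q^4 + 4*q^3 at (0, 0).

The Hessian of f at 0 has rank 0. Corank 2; j^3 = (p + q)*(3*p + 2*q)^2 has shape L^2 M (L != M), so D-series; mu = 5 gives D_5.

Type D5, Milnor number mu = 5.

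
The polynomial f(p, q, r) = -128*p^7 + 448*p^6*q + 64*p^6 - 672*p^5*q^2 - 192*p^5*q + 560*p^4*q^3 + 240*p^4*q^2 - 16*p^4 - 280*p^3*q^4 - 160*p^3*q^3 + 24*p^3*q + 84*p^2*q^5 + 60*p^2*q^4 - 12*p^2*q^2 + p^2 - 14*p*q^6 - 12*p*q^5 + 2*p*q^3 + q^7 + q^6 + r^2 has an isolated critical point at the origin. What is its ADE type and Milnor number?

Type A6, Milnor number mu = 6.

The Hessian of f at 0 is [[2, 0, 0], [0, 0, 0], [0, 0, 2]] with rank 2, so corank 1. A Groebner basis of the Jacobian ideal J(f) in C{p,q,r} is {p*q + q^4, p*q^2 - p/6 - q^3/6, p^2, r}; counting standard monomials gives mu = 6. Corank 1: A-series; mu = 6 gives A_6.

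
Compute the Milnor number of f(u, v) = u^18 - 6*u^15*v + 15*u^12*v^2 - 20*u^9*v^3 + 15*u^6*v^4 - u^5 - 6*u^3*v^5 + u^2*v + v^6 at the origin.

7

The Hessian of f at 0 has rank 0. Corank 2; j^3 = u^2*v has shape L^2 M (L != M), so D-series; mu = 7 gives D_7.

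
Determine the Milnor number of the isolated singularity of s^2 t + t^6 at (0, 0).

7

The Hessian of f at 0 has rank 0. Corank 2; j^3 = s^2*t has shape L^2 M (L != M), so D-series; mu = 7 gives D_7.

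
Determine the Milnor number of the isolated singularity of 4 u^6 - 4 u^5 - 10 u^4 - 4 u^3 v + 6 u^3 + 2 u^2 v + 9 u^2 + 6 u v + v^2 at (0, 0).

The Hessian of f at 0 is [[18, 6], [6, 2]] with rank 1, so corank 1. A Groebner basis of the Jacobian ideal J(f) in C{u,v} is {u^2 + 3*u + v, u*v - 9*u - 3*v, 27*u + v^2 + 9*v}; counting standard monomials gives mu = 3. Corank 1: A-series; mu = 3 gives A_3.

3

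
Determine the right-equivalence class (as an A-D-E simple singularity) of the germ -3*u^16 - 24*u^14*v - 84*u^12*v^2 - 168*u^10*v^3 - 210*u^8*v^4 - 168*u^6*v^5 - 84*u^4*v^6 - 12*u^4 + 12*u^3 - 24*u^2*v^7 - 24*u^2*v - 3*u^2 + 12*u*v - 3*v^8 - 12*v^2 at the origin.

A_{7}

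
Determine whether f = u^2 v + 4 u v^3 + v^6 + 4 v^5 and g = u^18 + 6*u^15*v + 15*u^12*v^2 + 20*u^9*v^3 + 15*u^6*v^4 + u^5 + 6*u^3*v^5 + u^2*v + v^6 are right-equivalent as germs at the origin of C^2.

Yes.

The Hessian of f at 0 has rank 0. Corank 2; j^3 = u^2*v has shape L^2 M (L != M), so D-series; mu = 7 gives D_7. The Hessian of g at 0 has rank 0. Corank 2; j^3 = u^2*v has shape L^2 M (L != M), so D-series; mu = 7 gives D_7. Both have type D_7, hence right-equivalent.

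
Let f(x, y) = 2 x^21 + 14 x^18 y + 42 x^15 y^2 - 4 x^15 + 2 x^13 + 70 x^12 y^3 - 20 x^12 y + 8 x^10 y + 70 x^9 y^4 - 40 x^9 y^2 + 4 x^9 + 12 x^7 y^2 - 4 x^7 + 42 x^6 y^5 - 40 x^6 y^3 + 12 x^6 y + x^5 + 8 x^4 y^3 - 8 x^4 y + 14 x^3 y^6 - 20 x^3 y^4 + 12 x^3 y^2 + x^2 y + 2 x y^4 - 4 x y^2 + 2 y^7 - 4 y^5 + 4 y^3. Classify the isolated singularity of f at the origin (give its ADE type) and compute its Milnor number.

The Hessian of f at 0 has rank 0. Corank 2; j^3 = y*(x - 2*y)^2 has shape L^2 M (L != M), so D-series; mu = 8 gives D_8.

Type D8, Milnor number mu = 8.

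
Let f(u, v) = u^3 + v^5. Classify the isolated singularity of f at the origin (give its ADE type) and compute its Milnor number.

Type E_8, Milnor number mu = 8.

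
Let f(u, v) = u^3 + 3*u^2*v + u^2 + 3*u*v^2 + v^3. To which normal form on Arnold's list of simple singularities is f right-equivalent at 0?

The Hessian of f at 0 is [[2, 0], [0, 0]] with rank 1, so corank 1. A Groebner basis of the Jacobian ideal J(f) in C{u,v} is {v^2, u}; counting standard monomials gives mu = 2. Corank 1: A-series; mu = 2 gives A_2.

A_2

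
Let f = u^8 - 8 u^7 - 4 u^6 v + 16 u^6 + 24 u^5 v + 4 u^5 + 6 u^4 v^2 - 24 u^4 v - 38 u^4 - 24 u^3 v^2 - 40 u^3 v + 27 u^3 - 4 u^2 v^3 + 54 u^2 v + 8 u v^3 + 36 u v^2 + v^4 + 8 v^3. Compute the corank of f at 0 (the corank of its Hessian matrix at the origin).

2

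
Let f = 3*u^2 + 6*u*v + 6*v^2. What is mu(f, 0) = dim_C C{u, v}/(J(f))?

1

The Hessian of f at 0 is [[6, 6], [6, 12]] with rank 2, so corank 0. A Groebner basis of the Jacobian ideal J(f) in C{u,v} is {u, v}; counting standard monomials gives mu = 1. Corank 0: nondegenerate Morse point, so A_1.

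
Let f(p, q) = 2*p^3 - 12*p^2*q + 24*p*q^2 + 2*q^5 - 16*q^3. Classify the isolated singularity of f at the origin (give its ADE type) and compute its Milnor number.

Type E_{8}, Milnor number mu = 8.

The Hessian of f at 0 has rank 0. Corank 2; j^3 = 2*(p - 2*q)^3 is a perfect cube, so E-series; the 5-jet and mu = 8 give E_8.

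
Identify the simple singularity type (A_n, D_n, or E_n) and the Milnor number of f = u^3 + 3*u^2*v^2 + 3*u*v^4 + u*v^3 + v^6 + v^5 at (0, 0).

The Hessian of f at 0 has rank 0. Corank 2; j^3 = u^3 is a perfect cube, so E-series; the 4-jet and mu = 7 give E_7.

Type E_7, Milnor number mu = 7.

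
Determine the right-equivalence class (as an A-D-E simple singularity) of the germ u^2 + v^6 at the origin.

A_5

The Hessian of f at 0 is [[2, 0], [0, 0]] with rank 1, so corank 1. A Groebner basis of the Jacobian ideal J(f) in C{u,v} is {v^5, u}; counting standard monomials gives mu = 5. Corank 1: A-series; mu = 5 gives A_5.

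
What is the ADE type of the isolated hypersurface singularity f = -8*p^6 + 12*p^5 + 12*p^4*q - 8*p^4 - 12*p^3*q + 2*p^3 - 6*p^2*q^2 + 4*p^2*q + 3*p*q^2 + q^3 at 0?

The Hessian of f at 0 is [[0, 0], [0, 0]] with rank 0, so corank 2. A Groebner basis of the Jacobian ideal J(f) in C{p,q} is {q^3, p^2 - 3*q^2/2, p*q + 3*q^2/2}; counting standard monomials gives mu = 4. Corank 2; j^3 = (p + q)*(2*p^2 + 2*p*q + q^2) splits into three distinct lines over C (the quadratic factor has nonzero discriminant), so D_4.

D4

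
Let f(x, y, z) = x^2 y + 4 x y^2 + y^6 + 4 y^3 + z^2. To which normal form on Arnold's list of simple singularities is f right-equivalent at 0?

The Hessian of f at 0 is [[0, 0, 0], [0, 0, 0], [0, 0, 2]] with rank 1, so corank 2. A Groebner basis of the Jacobian ideal J(f) in C{x,y,z} is {x^2/6 + y^5 - 2*y^2/3, x^3 + 8*y^3, x*y + 2*y^2, z}; counting standard monomials gives mu = 7. Corank 2; j^3 = y*(x + 2*y)^2 has shape L^2 M (L != M), so D-series; mu = 7 gives D_7.

D7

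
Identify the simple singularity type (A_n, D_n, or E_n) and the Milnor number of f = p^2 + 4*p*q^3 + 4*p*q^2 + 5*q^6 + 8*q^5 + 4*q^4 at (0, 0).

Type A_5, Milnor number mu = 5.

The Hessian of f at 0 has rank 1. Corank 1: A-series; mu = 5 gives A_5.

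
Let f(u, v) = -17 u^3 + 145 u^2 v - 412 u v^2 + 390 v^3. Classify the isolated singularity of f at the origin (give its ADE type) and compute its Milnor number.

The Hessian of f at 0 is [[0, 0], [0, 0]] with rank 0, so corank 2. A Groebner basis of the Jacobian ideal J(f) in C{u,v} is {v^3, u^2 - 94*v^2/13, u*v - 35*v^2/13}; counting standard monomials gives mu = 4. Corank 2; j^3 = -(u - 3*v)*(17*u^2 - 94*u*v + 130*v^2) splits into three distinct lines over C (the quadratic factor has nonzero discriminant), so D_4.

Type D_4, Milnor number mu = 4.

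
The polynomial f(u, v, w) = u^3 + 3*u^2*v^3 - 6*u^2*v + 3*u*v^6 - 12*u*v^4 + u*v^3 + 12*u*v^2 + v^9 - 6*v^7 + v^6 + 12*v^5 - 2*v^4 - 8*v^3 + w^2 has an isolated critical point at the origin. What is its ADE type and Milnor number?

Type E_7, Milnor number mu = 7.

The Hessian of f at 0 has rank 1. Corank 2; j^3 = (u - 2*v)^3 is a perfect cube, so E-series; the 4-jet and mu = 7 give E_7.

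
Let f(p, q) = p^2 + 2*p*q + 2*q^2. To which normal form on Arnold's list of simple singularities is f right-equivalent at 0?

A_1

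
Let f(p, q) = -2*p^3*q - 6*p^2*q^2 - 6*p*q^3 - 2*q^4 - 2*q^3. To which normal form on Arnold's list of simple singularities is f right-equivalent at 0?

E_{7}

The Hessian of f at 0 has rank 0. Corank 2; j^3 = -2*q^3 is a perfect cube, so E-series; the 4-jet and mu = 7 give E_7.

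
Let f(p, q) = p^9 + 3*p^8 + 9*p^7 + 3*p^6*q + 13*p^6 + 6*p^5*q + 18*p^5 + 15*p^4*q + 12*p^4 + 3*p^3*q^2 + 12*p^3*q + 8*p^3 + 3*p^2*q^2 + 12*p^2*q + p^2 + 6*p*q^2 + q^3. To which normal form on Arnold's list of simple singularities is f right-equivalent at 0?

The Hessian of f at 0 has rank 1. Corank 1: A-series; mu = 2 gives A_2.

A_{2}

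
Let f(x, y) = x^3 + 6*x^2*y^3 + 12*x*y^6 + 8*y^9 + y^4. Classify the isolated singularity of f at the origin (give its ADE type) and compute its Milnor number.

The Hessian of f at 0 has rank 0. Corank 2; j^3 = x^3 is a perfect cube, so E-series; the 4-jet and mu = 6 give E_6.

Type E_6, Milnor number mu = 6.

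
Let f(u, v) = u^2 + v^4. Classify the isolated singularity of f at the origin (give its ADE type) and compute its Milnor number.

The Hessian of f at 0 has rank 1. Corank 1: A-series; mu = 3 gives A_3.

Type A_3, Milnor number mu = 3.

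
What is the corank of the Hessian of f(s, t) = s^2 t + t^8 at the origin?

The Hessian at 0 is [[0, 0], [0, 0]] of rank 0; hence corank 2.

2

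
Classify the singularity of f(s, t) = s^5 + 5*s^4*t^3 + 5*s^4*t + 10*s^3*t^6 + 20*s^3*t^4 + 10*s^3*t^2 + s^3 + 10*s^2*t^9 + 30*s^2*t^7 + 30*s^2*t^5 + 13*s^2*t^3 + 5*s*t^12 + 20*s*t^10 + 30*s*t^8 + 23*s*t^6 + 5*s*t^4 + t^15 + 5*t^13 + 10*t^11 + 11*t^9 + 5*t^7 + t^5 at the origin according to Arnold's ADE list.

The Hessian of f at 0 is [[0, 0], [0, 0]] with rank 0, so corank 2. A Groebner basis of the Jacobian ideal J(f) in C{s,t} is {s^2/2 + s*t^3, -2*s^2 + t^4, s^3, s^2*t}; counting standard monomials gives mu = 8. Corank 2; j^3 = s^3 is a perfect cube, so E-series; the 5-jet and mu = 8 give E_8.

E_8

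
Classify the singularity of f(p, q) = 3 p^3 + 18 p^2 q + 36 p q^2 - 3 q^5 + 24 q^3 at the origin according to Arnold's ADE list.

E_8

The Hessian of f at 0 is [[0, 0], [0, 0]] with rank 0, so corank 2. A Groebner basis of the Jacobian ideal J(f) in C{p,q} is {q^4, p^2 + 4*p*q + 4*q^2}; counting standard monomials gives mu = 8. Corank 2; j^3 = 3*(p + 2*q)^3 is a perfect cube, so E-series; the 5-jet and mu = 8 give E_8.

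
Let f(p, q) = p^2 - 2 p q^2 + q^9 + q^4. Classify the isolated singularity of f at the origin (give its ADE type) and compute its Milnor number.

Type A_{8}, Milnor number mu = 8.

The Hessian of f at 0 has rank 1. Corank 1: A-series; mu = 8 gives A_8.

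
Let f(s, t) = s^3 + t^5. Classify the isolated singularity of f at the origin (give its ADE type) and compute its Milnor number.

Type E_{8}, Milnor number mu = 8.

The Hessian of f at 0 is [[0, 0], [0, 0]] with rank 0, so corank 2. A Groebner basis of the Jacobian ideal J(f) in C{s,t} is {t^4, s^2}; counting standard monomials gives mu = 8. Corank 2; j^3 = s^3 is a perfect cube, so E-series; the 5-jet and mu = 8 give E_8.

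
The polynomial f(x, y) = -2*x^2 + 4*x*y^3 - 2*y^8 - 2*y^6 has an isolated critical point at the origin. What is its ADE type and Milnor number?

Type A_{7}, Milnor number mu = 7.

The Hessian of f at 0 has rank 1. Corank 1: A-series; mu = 7 gives A_7.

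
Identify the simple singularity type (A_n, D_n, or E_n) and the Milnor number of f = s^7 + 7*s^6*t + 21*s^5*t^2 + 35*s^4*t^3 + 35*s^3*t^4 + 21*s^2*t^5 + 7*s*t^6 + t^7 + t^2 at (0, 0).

Type A_6, Milnor number mu = 6.

The Hessian of f at 0 has rank 1. Corank 1: A-series; mu = 6 gives A_6.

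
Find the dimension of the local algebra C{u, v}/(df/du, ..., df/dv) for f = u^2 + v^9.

8

The Hessian of f at 0 is [[2, 0], [0, 0]] with rank 1, so corank 1. A Groebner basis of the Jacobian ideal J(f) in C{u,v} is {v^8, u}; counting standard monomials gives mu = 8. Corank 1: A-series; mu = 8 gives A_8.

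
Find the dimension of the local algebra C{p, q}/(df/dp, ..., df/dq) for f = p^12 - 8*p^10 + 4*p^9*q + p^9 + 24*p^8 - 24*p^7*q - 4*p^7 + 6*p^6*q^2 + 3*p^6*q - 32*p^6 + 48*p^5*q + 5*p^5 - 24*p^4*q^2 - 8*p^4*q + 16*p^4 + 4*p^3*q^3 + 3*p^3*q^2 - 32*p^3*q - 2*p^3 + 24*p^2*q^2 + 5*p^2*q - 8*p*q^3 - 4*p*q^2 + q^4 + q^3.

5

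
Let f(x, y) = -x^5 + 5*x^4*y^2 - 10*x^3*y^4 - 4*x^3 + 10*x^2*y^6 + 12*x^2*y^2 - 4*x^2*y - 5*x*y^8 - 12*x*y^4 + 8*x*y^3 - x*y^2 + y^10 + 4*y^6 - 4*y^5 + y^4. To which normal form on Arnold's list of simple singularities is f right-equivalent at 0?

The Hessian of f at 0 has rank 0. Corank 2; j^3 = -x*(2*x + y)^2 has shape L^2 M (L != M), so D-series; mu = 6 gives D_6.

D6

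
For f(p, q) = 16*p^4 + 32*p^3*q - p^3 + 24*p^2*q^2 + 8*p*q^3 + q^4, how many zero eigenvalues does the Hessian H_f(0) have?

2

The Hessian at 0 is [[0, 0], [0, 0]] of rank 0; hence corank 2.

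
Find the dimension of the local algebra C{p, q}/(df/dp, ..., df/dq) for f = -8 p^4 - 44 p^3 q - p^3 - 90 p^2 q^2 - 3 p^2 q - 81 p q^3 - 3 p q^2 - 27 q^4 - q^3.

7

The Hessian of f at 0 has rank 0. Corank 2; j^3 = -(p + q)^3 is a perfect cube, so E-series; the 4-jet and mu = 7 give E_7.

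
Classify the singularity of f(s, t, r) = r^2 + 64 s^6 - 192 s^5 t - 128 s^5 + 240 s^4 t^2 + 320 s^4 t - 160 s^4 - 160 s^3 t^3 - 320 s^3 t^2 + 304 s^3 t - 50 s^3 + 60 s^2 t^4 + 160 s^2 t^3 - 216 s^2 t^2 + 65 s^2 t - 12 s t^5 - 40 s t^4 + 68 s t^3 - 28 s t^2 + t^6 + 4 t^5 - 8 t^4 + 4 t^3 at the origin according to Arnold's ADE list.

D_7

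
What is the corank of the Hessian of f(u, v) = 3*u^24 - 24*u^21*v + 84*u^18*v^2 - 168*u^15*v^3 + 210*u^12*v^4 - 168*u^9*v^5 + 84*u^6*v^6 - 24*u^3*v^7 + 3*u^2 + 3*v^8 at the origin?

1

The Hessian at 0 is [[6, 0], [0, 0]] of rank 1; hence corank 1.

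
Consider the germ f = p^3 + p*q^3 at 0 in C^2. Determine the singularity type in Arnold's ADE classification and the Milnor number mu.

Type E7, Milnor number mu = 7.

The Hessian of f at 0 has rank 0. Corank 2; j^3 = p^3 is a perfect cube, so E-series; the 4-jet and mu = 7 give E_7.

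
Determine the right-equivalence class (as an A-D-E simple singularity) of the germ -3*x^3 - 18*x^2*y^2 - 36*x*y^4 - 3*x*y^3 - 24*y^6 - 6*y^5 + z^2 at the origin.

The Hessian of f at 0 has rank 1. Corank 2; j^3 = -3*x^3 is a perfect cube, so E-series; the 4-jet and mu = 7 give E_7.

E_{7}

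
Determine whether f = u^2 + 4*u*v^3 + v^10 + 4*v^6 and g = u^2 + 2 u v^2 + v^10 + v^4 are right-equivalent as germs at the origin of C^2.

The Hessian of f at 0 is [[2, 0], [0, 0]] with rank 1, so corank 1. A Groebner basis of the Jacobian ideal J(f) in C{u,v} is {u^3, u/2 + v^3}; counting standard monomials gives mu = 9. Corank 1: A-series; mu = 9 gives A_9. The Hessian of g at 0 is [[2, 0], [0, 0]] with rank 1, so corank 1. A Groebner basis of the Jacobian ideal J(g) in C{u,v} is {u^5, u^4*v, u + v^2}; counting standard monomials gives mu = 9. Corank 1: A-series; mu = 9 gives A_9. Both have type A_9, hence right-equivalent.

Yes.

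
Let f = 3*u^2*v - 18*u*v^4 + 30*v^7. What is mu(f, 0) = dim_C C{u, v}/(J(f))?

8

The Hessian of f at 0 is [[0, 0], [0, 0]] with rank 0, so corank 2. A Groebner basis of the Jacobian ideal J(f) in C{u,v} is {-3*u^2/2 + u*v^3, -u*v/3 + v^4, u^3, u^2*v}; counting standard monomials gives mu = 8. Corank 2; j^3 = 3*u^2*v has shape L^2 M (L != M), so D-series; mu = 8 gives D_8.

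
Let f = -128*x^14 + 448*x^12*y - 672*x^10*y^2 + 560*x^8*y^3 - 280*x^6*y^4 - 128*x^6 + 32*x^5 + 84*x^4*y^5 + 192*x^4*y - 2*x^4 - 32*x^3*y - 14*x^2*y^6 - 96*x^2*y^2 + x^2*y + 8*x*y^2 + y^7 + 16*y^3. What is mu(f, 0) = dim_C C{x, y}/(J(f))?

8

The Hessian of f at 0 has rank 0. Corank 2; j^3 = y*(x + 4*y)^2 has shape L^2 M (L != M), so D-series; mu = 8 gives D_8.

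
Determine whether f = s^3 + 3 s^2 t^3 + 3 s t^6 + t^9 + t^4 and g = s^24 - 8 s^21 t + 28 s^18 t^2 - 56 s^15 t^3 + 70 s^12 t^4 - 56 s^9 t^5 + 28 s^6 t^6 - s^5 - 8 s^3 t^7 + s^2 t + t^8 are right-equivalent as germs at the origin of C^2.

The Hessian of f at 0 is [[0, 0], [0, 0]] with rank 0, so corank 2. A Groebner basis of the Jacobian ideal J(f) in C{s,t} is {t^3, s^2}; counting standard monomials gives mu = 6. Corank 2; j^3 = s^3 is a perfect cube, so E-series; the 4-jet and mu = 6 give E_6. The Hessian of g at 0 is [[0, 0], [0, 0]] with rank 0, so corank 2. A Groebner basis of the Jacobian ideal J(g) in C{s,t} is {s^2/8 + t^7, s^3, s*t}; counting standard monomials gives mu = 9. Corank 2; j^3 = s^2*t has shape L^2 M (L != M), so D-series; mu = 9 gives D_9. f is E_6 but g is D_9, hence not right-equivalent.

No.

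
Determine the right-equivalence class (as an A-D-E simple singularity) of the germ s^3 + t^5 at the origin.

E_8

The Hessian of f at 0 has rank 0. Corank 2; j^3 = s^3 is a perfect cube, so E-series; the 5-jet and mu = 8 give E_8.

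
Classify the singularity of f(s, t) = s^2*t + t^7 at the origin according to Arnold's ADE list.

D8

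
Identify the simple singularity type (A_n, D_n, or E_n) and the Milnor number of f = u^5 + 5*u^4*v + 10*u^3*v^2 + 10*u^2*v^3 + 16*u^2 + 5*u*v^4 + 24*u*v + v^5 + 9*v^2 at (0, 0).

Type A_4, Milnor number mu = 4.

The Hessian of f at 0 is [[32, 24], [24, 18]] with rank 1, so corank 1. A Groebner basis of the Jacobian ideal J(f) in C{u,v} is {v^4, u + 3*v/4}; counting standard monomials gives mu = 4. Corank 1: A-series; mu = 4 gives A_4.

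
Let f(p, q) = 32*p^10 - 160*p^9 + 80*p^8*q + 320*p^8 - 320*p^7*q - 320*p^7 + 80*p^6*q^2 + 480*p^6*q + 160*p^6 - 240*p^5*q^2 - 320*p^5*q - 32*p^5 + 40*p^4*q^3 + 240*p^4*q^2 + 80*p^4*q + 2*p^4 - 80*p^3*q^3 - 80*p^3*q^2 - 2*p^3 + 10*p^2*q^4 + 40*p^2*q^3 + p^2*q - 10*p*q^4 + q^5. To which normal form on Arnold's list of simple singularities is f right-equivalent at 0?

D_{6}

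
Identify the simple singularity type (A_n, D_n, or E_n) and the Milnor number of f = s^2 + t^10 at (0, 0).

Type A9, Milnor number mu = 9.

The Hessian of f at 0 has rank 1. Corank 1: A-series; mu = 9 gives A_9.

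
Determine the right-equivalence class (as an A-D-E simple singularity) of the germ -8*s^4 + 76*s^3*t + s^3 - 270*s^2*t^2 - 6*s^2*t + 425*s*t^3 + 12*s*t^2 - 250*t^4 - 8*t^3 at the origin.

The Hessian of f at 0 is [[0, 0], [0, 0]] with rank 0, so corank 2. A Groebner basis of the Jacobian ideal J(f) in C{s,t} is {3*s^2/4 - 3*s*t + t^4 + t^3/4 + 3*t^2, s^3 - 27*s^2/2 + 54*s*t - 25*t^3/2 - 54*t^2, s^2*t - 17*s^2/4 + 17*s*t - 65*t^3/12 - 17*t^2, -s^2 + s*t^2 + 4*s*t - 7*t^3/3 - 4*t^2}; counting standard monomials gives mu = 7. Corank 2; j^3 = (s - 2*t)^3 is a perfect cube, so E-series; the 4-jet and mu = 7 give E_7.

E7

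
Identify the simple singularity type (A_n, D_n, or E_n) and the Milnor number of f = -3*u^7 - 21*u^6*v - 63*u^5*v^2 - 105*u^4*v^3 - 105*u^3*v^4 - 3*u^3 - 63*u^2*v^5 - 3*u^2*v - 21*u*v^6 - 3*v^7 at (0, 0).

The Hessian of f at 0 has rank 0. Corank 2; j^3 = -3*u^2*(u + v) has shape L^2 M (L != M), so D-series; mu = 8 gives D_8.

Type D_8, Milnor number mu = 8.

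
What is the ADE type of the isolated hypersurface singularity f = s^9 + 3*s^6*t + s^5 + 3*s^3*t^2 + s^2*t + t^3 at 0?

The Hessian of f at 0 has rank 0. Corank 2; j^3 = t*(s^2 + t^2) splits into three distinct lines over C (the quadratic factor has nonzero discriminant), so D_4.

D_4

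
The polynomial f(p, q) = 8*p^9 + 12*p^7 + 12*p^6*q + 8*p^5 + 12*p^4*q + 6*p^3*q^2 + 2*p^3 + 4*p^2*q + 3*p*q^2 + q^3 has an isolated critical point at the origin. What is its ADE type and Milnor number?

Type D_4, Milnor number mu = 4.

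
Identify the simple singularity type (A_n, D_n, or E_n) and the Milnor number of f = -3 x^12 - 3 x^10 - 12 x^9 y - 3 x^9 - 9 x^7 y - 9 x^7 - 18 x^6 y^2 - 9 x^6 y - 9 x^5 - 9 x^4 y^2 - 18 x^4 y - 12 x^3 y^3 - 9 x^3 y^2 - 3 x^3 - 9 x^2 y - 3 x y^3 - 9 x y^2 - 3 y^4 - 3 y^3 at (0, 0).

Type E_7, Milnor number mu = 7.

The Hessian of f at 0 has rank 0. Corank 2; j^3 = -3*(x + y)^3 is a perfect cube, so E-series; the 4-jet and mu = 7 give E_7.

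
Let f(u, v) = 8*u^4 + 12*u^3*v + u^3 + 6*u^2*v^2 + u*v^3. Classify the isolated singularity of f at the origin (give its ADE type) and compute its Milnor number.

Type E7, Milnor number mu = 7.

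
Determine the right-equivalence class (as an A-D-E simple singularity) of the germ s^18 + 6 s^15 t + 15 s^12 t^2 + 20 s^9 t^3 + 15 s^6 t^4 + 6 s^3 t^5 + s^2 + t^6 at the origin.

A_{5}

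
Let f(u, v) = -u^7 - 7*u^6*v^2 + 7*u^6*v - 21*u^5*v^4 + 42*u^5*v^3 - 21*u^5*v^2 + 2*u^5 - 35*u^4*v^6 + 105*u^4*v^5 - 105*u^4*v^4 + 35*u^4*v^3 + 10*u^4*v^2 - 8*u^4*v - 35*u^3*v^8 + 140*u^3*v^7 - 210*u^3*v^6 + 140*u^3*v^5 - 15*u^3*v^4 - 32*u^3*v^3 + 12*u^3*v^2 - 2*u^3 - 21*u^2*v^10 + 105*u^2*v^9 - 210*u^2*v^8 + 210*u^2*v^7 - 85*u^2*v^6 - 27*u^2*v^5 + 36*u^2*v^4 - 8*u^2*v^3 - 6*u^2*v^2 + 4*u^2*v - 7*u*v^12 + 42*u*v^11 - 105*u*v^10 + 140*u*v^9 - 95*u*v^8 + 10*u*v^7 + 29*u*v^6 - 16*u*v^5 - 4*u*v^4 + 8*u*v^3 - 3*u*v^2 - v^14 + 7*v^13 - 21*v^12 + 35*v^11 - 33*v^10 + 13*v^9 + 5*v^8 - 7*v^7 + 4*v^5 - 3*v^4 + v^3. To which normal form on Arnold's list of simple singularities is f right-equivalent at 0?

D_{4}

The Hessian of f at 0 has rank 0. Corank 2; j^3 = -(u - v)*(2*u^2 - 2*u*v + v^2) splits into three distinct lines over C (the quadratic factor has nonzero discriminant), so D_4.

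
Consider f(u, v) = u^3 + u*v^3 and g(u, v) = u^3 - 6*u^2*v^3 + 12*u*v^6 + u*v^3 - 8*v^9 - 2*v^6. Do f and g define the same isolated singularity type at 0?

The Hessian of f at 0 has rank 0. Corank 2; j^3 = u^3 is a perfect cube, so E-series; the 4-jet and mu = 7 give E_7. The Hessian of g at 0 has rank 0. Corank 2; j^3 = u^3 is a perfect cube, so E-series; the 4-jet and mu = 7 give E_7. Both have type E_7, hence right-equivalent.

Yes.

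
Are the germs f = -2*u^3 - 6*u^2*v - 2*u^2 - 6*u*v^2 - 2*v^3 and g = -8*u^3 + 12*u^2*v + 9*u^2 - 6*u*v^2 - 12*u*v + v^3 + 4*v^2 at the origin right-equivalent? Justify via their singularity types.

The Hessian of f at 0 has rank 1. Corank 1: A-series; mu = 2 gives A_2. The Hessian of g at 0 has rank 1. Corank 1: A-series; mu = 2 gives A_2. Both have type A_2, hence right-equivalent.

Yes.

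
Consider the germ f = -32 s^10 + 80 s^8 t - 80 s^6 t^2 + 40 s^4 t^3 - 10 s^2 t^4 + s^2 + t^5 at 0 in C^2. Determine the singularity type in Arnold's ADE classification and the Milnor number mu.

Type A_4, Milnor number mu = 4.

The Hessian of f at 0 is [[2, 0], [0, 0]] with rank 1, so corank 1. A Groebner basis of the Jacobian ideal J(f) in C{s,t} is {t^4, s}; counting standard monomials gives mu = 4. Corank 1: A-series; mu = 4 gives A_4.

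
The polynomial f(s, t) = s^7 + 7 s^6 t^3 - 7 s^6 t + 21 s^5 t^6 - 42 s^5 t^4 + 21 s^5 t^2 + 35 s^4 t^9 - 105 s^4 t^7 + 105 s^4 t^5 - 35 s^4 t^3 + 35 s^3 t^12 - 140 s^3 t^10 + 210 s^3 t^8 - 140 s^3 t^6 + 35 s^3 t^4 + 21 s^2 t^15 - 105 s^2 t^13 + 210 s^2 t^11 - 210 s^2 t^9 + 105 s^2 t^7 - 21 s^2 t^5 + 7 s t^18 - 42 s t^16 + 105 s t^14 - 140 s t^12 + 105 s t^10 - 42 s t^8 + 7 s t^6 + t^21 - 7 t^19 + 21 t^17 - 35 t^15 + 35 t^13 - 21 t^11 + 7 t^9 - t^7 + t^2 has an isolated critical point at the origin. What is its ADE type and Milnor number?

Type A_{6}, Milnor number mu = 6.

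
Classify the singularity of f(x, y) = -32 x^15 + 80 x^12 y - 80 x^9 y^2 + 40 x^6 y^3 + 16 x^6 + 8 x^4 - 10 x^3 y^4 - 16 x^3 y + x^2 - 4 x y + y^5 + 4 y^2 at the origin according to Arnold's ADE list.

A_{4}

The Hessian of f at 0 has rank 1. Corank 1: A-series; mu = 4 gives A_4.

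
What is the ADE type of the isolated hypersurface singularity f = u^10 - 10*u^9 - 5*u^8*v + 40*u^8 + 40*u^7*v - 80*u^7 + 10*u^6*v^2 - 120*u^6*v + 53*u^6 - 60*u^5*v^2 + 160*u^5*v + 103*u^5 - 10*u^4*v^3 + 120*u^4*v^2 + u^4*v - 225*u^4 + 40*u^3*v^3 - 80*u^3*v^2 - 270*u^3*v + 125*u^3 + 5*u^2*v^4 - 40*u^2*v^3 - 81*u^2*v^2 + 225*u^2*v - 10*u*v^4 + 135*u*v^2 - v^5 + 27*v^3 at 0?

The Hessian of f at 0 has rank 0. Corank 2; j^3 = (5*u + 3*v)^3 is a perfect cube, so E-series; the 5-jet and mu = 8 give E_8.

E8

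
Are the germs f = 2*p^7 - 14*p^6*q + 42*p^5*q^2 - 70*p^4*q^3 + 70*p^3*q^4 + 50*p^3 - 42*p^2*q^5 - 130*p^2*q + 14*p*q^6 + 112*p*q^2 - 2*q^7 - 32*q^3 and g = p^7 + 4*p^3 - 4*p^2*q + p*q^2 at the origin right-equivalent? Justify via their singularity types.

The Hessian of f at 0 has rank 0. Corank 2; j^3 = 2*(p - q)*(5*p - 4*q)^2 has shape L^2 M (L != M), so D-series; mu = 8 gives D_8. The Hessian of g at 0 has rank 0. Corank 2; j^3 = p*(2*p - q)^2 has shape L^2 M (L != M), so D-series; mu = 8 gives D_8. Both have type D_8, hence right-equivalent.

Yes.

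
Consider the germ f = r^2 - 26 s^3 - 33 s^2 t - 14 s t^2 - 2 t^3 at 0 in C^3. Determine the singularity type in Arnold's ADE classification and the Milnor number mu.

Type D4, Milnor number mu = 4.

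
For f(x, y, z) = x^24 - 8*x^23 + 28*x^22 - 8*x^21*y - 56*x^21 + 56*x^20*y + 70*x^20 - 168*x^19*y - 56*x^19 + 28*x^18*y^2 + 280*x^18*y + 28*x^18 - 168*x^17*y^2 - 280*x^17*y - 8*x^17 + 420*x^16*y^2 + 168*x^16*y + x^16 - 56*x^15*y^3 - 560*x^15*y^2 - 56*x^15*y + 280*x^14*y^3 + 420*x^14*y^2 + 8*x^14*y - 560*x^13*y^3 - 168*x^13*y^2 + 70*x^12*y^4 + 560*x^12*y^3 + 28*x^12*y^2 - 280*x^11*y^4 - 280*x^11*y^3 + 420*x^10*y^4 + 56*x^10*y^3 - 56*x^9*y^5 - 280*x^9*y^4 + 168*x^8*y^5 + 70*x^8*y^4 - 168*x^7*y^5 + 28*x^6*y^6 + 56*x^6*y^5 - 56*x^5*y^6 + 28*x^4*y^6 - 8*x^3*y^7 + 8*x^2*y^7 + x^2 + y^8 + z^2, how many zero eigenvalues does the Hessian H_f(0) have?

1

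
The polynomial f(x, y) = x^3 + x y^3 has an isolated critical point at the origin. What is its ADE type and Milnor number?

The Hessian of f at 0 has rank 0. Corank 2; j^3 = x^3 is a perfect cube, so E-series; the 4-jet and mu = 7 give E_7.

Type E7, Milnor number mu = 7.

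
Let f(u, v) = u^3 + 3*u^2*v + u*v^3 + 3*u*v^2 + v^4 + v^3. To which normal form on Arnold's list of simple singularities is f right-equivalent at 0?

E_7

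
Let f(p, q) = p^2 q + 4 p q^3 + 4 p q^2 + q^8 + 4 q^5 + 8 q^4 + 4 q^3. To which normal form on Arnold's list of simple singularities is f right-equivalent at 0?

The Hessian of f at 0 has rank 0. Corank 2; j^3 = q*(p + 2*q)^2 has shape L^2 M (L != M), so D-series; mu = 9 gives D_9.

D9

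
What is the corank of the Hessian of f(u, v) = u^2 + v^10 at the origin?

1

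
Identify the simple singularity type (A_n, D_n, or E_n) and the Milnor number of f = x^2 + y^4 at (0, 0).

Type A3, Milnor number mu = 3.

The Hessian of f at 0 has rank 1. Corank 1: A-series; mu = 3 gives A_3.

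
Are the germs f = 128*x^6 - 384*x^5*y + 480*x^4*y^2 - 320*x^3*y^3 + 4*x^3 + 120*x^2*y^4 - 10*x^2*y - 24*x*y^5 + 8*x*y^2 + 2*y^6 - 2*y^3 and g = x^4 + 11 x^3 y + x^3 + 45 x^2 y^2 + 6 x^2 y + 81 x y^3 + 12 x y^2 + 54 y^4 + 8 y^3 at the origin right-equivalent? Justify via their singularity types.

The Hessian of f at 0 is [[0, 0], [0, 0]] with rank 0, so corank 2. A Groebner basis of the Jacobian ideal J(f) in C{x,y} is {-x*y/12 + y^5 + y^2/12, x*y^2 - y^3, x^2 - 3*x*y/2 + y^2/2}; counting standard monomials gives mu = 7. Corank 2; j^3 = 2*(x - y)^2*(2*x - y) has shape L^2 M (L != M), so D-series; mu = 7 gives D_7. The Hessian of g at 0 is [[0, 0], [0, 0]] with rank 0, so corank 2. A Groebner basis of the Jacobian ideal J(g) in C{x,y} is {3*x^2 + 12*x*y + y^4 + y^3 + 12*y^2, x^3 + 30*x^2 + 120*x*y + 18*y^3 + 120*y^2, x^2*y - 9*x^2 - 36*x*y - 7*y^3 - 36*y^2, 2*x^2 + x*y^2 + 8*x*y + 8*y^3/3 + 8*y^2}; counting standard monomials gives mu = 7. Corank 2; j^3 = (x + 2*y)^3 is a perfect cube, so E-series; the 4-jet and mu = 7 give E_7. f is D_7 but g is E_7, hence not right-equivalent.

No.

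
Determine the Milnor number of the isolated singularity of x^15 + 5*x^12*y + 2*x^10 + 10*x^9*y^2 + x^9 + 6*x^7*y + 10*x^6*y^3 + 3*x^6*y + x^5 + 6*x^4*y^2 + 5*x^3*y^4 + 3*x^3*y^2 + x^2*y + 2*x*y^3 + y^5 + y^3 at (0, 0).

The Hessian of f at 0 has rank 0. Corank 2; j^3 = y*(x^2 + y^2) splits into three distinct lines over C (the quadratic factor has nonzero discriminant), so D_4.

4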